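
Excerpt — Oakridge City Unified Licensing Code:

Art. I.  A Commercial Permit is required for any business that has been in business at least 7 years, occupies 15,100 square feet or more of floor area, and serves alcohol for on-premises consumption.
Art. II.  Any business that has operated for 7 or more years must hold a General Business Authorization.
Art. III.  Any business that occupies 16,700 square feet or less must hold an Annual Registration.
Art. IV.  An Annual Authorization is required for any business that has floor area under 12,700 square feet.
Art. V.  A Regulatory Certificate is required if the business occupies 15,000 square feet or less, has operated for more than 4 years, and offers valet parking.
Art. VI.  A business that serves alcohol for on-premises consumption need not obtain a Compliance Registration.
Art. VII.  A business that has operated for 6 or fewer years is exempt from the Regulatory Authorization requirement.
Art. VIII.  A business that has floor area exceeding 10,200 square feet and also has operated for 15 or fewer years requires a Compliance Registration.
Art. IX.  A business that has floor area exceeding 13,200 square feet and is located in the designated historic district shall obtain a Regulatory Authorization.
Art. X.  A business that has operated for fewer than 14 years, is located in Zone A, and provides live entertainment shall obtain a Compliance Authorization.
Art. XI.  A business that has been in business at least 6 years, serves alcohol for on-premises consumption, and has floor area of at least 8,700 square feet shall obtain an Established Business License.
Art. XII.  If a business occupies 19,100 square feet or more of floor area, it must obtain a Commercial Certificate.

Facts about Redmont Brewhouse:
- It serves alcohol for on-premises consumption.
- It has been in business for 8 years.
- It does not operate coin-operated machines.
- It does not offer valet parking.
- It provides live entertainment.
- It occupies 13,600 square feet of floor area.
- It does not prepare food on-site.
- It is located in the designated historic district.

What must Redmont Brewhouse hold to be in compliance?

Art. I. years in business 8 ≥ 7; floor area 13,600 square feet < 15,100 square feet; serves alcohol for on-premises consumption → Commercial Permit not required.
Art. II. years in business 8 ≥ 7 → General Business Authorization required.
Art. III. floor area 13,600 square feet ≤ 16,700 square feet → Annual Registration required.
Art. IV. floor area 13,600 square feet ≥ 12,700 square feet → Annual Authorization not required.
Art. V. floor area 13,600 square feet ≤ 15,000 square feet; years in business 8 > 4; does not offer valet parking → Regulatory Certificate not required.
Art. VI. serves alcohol for on-premises consumption → exempt from Compliance Registration.
Art. VII. years in business 8 > 6 → Regulatory Authorization exemption does not apply.
Art. VIII. floor area 13,600 square feet > 10,200 square feet; years in business 8 ≤ 15 → Compliance Registration required.
Art. IX. floor area 13,600 square feet > 13,200 square feet; is located in the designated historic district → Regulatory Authorization required.
Art. X. years in business 8 < 14; is located in the designated historic district (not: is located in Zone A); provides live entertainment → Compliance Authorization not required.
Art. XI. years in business 8 ≥ 6; serves alcohol for on-premises consumption; floor area 13,600 square feet ≥ 8,700 square feet → Established Business License required.
Art. XII. floor area 13,600 square feet < 19,100 square feet → Commercial Certificate not required.

Annual Registration, Established Business License, General Business Authorization, Regulatory Authorization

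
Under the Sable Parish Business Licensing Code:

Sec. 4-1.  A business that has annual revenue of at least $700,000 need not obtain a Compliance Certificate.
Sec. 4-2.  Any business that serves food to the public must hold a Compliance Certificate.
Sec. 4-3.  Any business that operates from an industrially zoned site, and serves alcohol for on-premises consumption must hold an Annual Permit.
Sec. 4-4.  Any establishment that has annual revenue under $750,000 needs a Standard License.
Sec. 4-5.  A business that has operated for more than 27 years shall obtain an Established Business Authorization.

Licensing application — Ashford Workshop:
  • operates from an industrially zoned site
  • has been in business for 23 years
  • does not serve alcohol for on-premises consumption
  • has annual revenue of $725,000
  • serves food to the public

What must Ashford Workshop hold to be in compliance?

Standard License

Sec. 4-1. revenue $725,000 ≥ $700,000 → exempt from Compliance Certificate.
Sec. 4-2. serves food to the public → Compliance Certificate required.
Sec. 4-3. operates from an industrially zoned site; does not serve alcohol for on-premises consumption → Annual Permit not required.
Sec. 4-4. revenue $725,000 < $750,000 → Standard License required.
Sec. 4-5. years in business 23 ≤ 27 → Established Business Authorization not required.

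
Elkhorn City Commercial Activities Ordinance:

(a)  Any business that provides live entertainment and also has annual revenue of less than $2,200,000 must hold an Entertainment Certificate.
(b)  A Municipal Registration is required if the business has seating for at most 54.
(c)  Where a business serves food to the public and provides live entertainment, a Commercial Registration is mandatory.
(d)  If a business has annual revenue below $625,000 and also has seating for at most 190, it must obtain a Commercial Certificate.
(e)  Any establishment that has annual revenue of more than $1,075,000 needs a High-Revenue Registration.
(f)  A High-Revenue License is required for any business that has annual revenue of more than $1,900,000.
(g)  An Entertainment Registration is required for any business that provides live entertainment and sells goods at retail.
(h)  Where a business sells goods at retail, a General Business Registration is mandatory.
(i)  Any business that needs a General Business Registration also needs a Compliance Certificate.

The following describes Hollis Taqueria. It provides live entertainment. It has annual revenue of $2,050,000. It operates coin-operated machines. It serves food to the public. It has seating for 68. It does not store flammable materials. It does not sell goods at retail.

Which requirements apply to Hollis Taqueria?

Commercial Registration, Entertainment Certificate, High-Revenue License, High-Revenue Registration

(a) provides live entertainment; revenue $2,050,000 < $2,200,000 → Entertainment Certificate required.
(b) seating 68 > 54 → Municipal Registration not required.
(c) serves food to the public; provides live entertainment → Commercial Registration required.
(d) revenue $2,050,000 ≥ $625,000; seating 68 ≤ 190 → Commercial Certificate not required.
(e) revenue $2,050,000 > $1,075,000 → High-Revenue Registration required.
(f) revenue $2,050,000 > $1,900,000 → High-Revenue License required.
(g) provides live entertainment; does not sell goods at retail → Entertainment Registration not required.
(h) does not sell goods at retail → General Business Registration not required.
(i) General Business Registration is not required → no effect.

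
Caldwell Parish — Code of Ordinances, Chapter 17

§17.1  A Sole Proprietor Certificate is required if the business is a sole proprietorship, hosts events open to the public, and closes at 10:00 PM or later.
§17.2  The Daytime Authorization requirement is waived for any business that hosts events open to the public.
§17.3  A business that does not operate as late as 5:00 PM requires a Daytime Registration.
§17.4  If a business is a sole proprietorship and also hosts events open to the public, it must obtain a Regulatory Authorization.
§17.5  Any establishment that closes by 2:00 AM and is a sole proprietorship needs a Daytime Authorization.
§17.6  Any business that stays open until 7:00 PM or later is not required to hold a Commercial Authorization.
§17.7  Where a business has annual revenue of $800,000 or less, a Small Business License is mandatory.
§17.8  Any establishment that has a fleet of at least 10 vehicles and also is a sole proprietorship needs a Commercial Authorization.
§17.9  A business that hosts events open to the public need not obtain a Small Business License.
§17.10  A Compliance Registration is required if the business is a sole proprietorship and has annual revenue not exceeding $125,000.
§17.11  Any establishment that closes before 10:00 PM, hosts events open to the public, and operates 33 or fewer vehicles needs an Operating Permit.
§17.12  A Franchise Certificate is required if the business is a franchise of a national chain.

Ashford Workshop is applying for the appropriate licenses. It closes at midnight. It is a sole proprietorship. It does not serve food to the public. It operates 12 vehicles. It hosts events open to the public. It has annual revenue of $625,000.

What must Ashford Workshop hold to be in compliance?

Regulatory Authorization, Sole Proprietor Certificate

§17.1 is a sole proprietorship; hosts events open to the public; closes midnight, after 10:00 PM → Sole Proprietor Certificate required.
§17.2 hosts events open to the public → exempt from Daytime Authorization.
§17.3 closes midnight, after 5:00 PM → Daytime Registration not required.
§17.4 is a sole proprietorship; hosts events open to the public → Regulatory Authorization required.
§17.5 closes midnight, at/before 2:00 AM; is a sole proprietorship → Daytime Authorization required.
§17.6 closes midnight, after 7:00 PM → exempt from Commercial Authorization.
§17.7 revenue $625,000 ≤ $800,000 → Small Business License required.
§17.8 vehicles 12 ≥ 10; is a sole proprietorship → Commercial Authorization required.
§17.9 hosts events open to the public → exempt from Small Business License.
§17.10 is a sole proprietorship; revenue $625,000 > $125,000 → Compliance Registration not required.
§17.11 closes midnight, after 10:00 PM; hosts events open to the public; vehicles 12 ≤ 33 → Operating Permit not required.
§17.12 is a sole proprietorship (not: is a franchise of a national chain) → Franchise Certificate not required.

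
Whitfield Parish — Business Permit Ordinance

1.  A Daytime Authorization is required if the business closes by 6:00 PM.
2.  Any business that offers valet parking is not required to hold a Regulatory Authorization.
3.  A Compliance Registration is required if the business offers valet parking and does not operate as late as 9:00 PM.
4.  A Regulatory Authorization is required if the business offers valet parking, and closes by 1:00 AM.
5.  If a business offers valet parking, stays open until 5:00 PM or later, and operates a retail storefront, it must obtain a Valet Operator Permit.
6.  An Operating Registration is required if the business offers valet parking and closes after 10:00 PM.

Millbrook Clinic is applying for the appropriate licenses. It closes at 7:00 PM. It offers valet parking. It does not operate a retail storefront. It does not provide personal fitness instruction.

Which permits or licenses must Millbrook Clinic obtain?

Compliance Registration

1. closes 7:00 PM, after 6:00 PM → Daytime Authorization not required.
2. offers valet parking → exempt from Regulatory Authorization.
3. offers valet parking; closes 7:00 PM, at/before 9:00 PM → Compliance Registration required.
4. offers valet parking; closes 7:00 PM, at/before 1:00 AM → Regulatory Authorization required.
5. offers valet parking; closes 7:00 PM, after 5:00 PM; does not operate a retail storefront → Valet Operator Permit not required.
6. offers valet parking; closes 7:00 PM, at/before 10:00 PM → Operating Registration not required.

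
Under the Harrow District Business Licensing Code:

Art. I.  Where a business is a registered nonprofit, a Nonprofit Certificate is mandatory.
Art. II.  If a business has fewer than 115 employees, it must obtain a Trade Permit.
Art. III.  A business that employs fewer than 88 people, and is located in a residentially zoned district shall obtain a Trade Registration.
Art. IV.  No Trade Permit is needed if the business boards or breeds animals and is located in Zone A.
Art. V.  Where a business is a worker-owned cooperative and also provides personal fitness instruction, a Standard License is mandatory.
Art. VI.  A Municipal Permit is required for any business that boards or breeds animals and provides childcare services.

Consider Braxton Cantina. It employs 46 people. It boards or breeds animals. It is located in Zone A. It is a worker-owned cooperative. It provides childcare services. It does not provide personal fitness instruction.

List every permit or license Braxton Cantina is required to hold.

Municipal Permit

Art. I. is a worker-owned cooperative (not: is a registered nonprofit) → Nonprofit Certificate not required.
Art. II. employees 46 < 115 → Trade Permit required.
Art. III. employees 46 < 88; is located in Zone A (not: is located in a residentially zoned district) → Trade Registration not required.
Art. IV. boards or breeds animals; is located in Zone A → exempt from Trade Permit.
Art. V. is a worker-owned cooperative; does not provide personal fitness instruction → Standard License not required.
Art. VI. boards or breeds animals; provides childcare services → Municipal Permit required.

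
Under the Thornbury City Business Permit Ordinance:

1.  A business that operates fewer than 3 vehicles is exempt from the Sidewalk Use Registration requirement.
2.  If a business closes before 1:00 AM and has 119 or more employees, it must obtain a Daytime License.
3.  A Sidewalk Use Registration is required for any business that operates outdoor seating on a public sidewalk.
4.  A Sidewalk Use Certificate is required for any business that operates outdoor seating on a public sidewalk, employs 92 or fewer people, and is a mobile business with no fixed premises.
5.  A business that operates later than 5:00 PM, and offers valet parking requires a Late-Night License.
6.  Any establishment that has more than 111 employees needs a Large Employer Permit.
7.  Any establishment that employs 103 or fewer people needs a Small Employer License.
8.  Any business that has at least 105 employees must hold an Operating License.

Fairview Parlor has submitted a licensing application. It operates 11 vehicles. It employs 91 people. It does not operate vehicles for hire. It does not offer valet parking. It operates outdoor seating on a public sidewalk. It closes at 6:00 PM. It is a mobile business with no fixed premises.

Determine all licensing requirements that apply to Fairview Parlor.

1. vehicles 11 ≥ 3 → Sidewalk Use Registration exemption does not apply.
2. closes 6:00 PM, at/before 1:00 AM; employees 91 < 119 → Daytime License not required.
3. operates outdoor seating on a public sidewalk → Sidewalk Use Registration required.
4. operates outdoor seating on a public sidewalk; employees 91 ≤ 92; is a mobile business with no fixed premises → Sidewalk Use Certificate required.
5. closes 6:00 PM, after 5:00 PM; does not offer valet parking → Late-Night License not required.
6. employees 91 ≤ 111 → Large Employer Permit not required.
7. employees 91 ≤ 103 → Small Employer License required.
8. employees 91 < 105 → Operating License not required.

Sidewalk Use Certificate, Sidewalk Use Registration, Small Employer License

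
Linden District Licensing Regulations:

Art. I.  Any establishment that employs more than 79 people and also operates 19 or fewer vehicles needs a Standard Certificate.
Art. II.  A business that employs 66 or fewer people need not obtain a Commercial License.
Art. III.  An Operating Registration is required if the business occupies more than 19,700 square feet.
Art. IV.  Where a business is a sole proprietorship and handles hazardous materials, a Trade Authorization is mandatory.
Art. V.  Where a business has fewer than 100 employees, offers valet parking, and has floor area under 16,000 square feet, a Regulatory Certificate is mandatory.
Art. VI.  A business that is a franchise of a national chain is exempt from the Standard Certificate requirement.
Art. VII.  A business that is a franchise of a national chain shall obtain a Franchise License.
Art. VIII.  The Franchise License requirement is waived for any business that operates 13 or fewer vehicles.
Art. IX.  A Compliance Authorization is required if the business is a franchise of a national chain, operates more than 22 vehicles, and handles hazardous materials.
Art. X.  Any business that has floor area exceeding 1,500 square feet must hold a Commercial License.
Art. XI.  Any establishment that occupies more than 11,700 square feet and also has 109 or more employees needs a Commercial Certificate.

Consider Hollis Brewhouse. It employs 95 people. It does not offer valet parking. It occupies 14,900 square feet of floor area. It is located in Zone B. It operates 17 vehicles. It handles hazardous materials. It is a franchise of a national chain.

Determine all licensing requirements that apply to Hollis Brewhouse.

Art. I. employees 95 > 79; vehicles 17 ≤ 19 → Standard Certificate required.
Art. II. employees 95 > 66 → Commercial License exemption does not apply.
Art. III. floor area 14,900 square feet ≤ 19,700 square feet → Operating Registration not required.
Art. IV. is a franchise of a national chain (not: is a sole proprietorship); handles hazardous materials → Trade Authorization not required.
Art. V. employees 95 < 100; does not offer valet parking; floor area 14,900 square feet < 16,000 square feet → Regulatory Certificate not required.
Art. VI. is a franchise of a national chain → exempt from Standard Certificate.
Art. VII. is a franchise of a national chain → Franchise License required.
Art. VIII. vehicles 17 > 13 → Franchise License exemption does not apply.
Art. IX. is a franchise of a national chain; vehicles 17 ≤ 22; handles hazardous materials → Compliance Authorization not required.
Art. X. floor area 14,900 square feet > 1,500 square feet → Commercial License required.
Art. XI. floor area 14,900 square feet > 11,700 square feet; employees 95 < 109 → Commercial Certificate not required.

Commercial License, Franchise License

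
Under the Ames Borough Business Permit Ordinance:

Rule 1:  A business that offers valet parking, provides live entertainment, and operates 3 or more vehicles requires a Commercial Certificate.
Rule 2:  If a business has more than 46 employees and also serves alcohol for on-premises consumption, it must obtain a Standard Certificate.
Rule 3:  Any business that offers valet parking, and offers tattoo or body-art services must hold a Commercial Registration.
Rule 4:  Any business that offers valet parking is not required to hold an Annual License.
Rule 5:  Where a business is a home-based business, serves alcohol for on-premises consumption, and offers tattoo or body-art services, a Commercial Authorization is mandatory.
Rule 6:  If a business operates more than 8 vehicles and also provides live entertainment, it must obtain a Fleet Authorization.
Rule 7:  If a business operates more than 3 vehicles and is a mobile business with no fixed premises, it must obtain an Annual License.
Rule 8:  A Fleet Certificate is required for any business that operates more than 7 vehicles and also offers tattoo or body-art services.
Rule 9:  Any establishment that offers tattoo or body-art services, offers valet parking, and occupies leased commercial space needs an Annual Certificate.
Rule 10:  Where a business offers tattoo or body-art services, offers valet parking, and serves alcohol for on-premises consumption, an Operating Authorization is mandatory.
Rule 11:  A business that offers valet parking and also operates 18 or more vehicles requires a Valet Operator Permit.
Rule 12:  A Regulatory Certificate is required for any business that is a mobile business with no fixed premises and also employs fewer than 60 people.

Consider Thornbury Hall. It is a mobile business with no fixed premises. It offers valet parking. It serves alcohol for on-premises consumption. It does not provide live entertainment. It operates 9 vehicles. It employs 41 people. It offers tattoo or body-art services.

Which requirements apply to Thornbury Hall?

Commercial Registration, Fleet Certificate, Operating Authorization, Regulatory Certificate

Rule 1: offers valet parking; does not provide live entertainment; vehicles 9 ≥ 3 → Commercial Certificate not required.
Rule 2: employees 41 ≤ 46; serves alcohol for on-premises consumption → Standard Certificate not required.
Rule 3: offers valet parking; offers tattoo or body-art services → Commercial Registration required.
Rule 4: offers valet parking → exempt from Annual License.
Rule 5: is a mobile business with no fixed premises (not: is a home-based business); serves alcohol for on-premises consumption; offers tattoo or body-art services → Commercial Authorization not required.
Rule 6: vehicles 9 > 8; does not provide live entertainment → Fleet Authorization not required.
Rule 7: vehicles 9 > 3; is a mobile business with no fixed premises → Annual License required.
Rule 8: vehicles 9 > 7; offers tattoo or body-art services → Fleet Certificate required.
Rule 9: offers tattoo or body-art services; offers valet parking; is a mobile business with no fixed premises (not: occupies leased commercial space) → Annual Certificate not required.
Rule 10: offers tattoo or body-art services; offers valet parking; serves alcohol for on-premises consumption → Operating Authorization required.
Rule 11: offers valet parking; vehicles 9 < 18 → Valet Operator Permit not required.
Rule 12: is a mobile business with no fixed premises; employees 41 < 60 → Regulatory Certificate required.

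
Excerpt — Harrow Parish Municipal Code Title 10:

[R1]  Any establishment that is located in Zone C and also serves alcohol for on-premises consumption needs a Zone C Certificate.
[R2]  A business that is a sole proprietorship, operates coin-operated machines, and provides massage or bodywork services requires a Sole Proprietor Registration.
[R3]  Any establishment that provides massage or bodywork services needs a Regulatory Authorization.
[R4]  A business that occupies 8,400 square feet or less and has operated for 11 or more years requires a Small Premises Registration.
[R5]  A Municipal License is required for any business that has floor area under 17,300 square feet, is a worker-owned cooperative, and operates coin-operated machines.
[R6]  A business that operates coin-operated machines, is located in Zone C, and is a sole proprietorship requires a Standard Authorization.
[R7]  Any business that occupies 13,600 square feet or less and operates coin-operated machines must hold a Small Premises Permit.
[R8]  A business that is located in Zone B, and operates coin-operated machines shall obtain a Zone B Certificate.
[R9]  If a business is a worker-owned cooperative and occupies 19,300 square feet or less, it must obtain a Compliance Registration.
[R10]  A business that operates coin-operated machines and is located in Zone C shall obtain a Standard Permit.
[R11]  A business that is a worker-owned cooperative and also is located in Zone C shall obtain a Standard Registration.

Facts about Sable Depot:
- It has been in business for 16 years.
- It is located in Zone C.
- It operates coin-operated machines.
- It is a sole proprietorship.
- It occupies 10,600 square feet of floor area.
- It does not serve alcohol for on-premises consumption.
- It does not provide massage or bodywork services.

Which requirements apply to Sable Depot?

Small Premises Permit, Standard Authorization, Standard Permit

[R1] is located in Zone C; does not serve alcohol for on-premises consumption → Zone C Certificate not required.
[R2] is a sole proprietorship; operates coin-operated machines; does not provide massage or bodywork services → Sole Proprietor Registration not required.
[R3] does not provide massage or bodywork services → Regulatory Authorization not required.
[R4] floor area 10,600 square feet > 8,400 square feet; years in business 16 ≥ 11 → Small Premises Registration not required.
[R5] floor area 10,600 square feet < 17,300 square feet; is a sole proprietorship (not: is a worker-owned cooperative); operates coin-operated machines → Municipal License not required.
[R6] operates coin-operated machines; is located in Zone C; is a sole proprietorship → Standard Authorization required.
[R7] floor area 10,600 square feet ≤ 13,600 square feet; operates coin-operated machines → Small Premises Permit required.
[R8] is located in Zone C (not: is located in Zone B); operates coin-operated machines → Zone B Certificate not required.
[R9] is a sole proprietorship (not: is a worker-owned cooperative); floor area 10,600 square feet ≤ 19,300 square feet → Compliance Registration not required.
[R10] operates coin-operated machines; is located in Zone C → Standard Permit required.
[R11] is a sole proprietorship (not: is a worker-owned cooperative); is located in Zone C → Standard Registration not required.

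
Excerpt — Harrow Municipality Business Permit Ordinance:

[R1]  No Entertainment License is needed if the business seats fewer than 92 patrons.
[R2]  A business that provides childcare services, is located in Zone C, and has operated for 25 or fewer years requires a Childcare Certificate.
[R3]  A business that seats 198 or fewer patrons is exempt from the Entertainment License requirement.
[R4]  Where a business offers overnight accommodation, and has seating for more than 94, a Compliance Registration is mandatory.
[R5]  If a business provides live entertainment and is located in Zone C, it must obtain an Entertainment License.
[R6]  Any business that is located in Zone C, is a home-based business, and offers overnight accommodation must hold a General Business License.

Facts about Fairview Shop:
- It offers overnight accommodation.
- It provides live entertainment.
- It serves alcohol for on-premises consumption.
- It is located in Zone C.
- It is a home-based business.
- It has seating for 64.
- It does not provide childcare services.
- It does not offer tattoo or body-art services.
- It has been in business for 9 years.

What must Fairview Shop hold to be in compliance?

General Business License

[R1] seating 64 < 92 → exempt from Entertainment License.
[R2] does not provide childcare services; is located in Zone C; years in business 9 ≤ 25 → Childcare Certificate not required.
[R3] seating 64 ≤ 198 → exempt from Entertainment License.
[R4] offers overnight accommodation; seating 64 ≤ 94 → Compliance Registration not required.
[R5] provides live entertainment; is located in Zone C → Entertainment License required.
[R6] is located in Zone C; is a home-based business; offers overnight accommodation → General Business License required.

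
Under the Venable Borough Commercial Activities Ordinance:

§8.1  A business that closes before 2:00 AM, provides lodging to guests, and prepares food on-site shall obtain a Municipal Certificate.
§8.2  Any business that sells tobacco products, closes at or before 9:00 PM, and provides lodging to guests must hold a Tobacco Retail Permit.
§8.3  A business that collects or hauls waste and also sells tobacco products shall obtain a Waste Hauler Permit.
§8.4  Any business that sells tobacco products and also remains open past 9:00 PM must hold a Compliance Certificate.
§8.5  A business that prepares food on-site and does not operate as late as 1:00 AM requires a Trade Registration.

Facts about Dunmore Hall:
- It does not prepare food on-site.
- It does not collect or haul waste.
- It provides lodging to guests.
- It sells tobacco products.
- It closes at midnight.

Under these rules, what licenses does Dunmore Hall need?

§8.1 closes midnight, at/before 2:00 AM; provides lodging to guests; does not prepare food on-site → Municipal Certificate not required.
§8.2 sells tobacco products; closes midnight, after 9:00 PM; provides lodging to guests → Tobacco Retail Permit not required.
§8.3 does not collect or haul waste; sells tobacco products → Waste Hauler Permit not required.
§8.4 sells tobacco products; closes midnight, after 9:00 PM → Compliance Certificate required.
§8.5 does not prepare food on-site; closes midnight, at/before 1:00 AM → Trade Registration not required.

Compliance Certificate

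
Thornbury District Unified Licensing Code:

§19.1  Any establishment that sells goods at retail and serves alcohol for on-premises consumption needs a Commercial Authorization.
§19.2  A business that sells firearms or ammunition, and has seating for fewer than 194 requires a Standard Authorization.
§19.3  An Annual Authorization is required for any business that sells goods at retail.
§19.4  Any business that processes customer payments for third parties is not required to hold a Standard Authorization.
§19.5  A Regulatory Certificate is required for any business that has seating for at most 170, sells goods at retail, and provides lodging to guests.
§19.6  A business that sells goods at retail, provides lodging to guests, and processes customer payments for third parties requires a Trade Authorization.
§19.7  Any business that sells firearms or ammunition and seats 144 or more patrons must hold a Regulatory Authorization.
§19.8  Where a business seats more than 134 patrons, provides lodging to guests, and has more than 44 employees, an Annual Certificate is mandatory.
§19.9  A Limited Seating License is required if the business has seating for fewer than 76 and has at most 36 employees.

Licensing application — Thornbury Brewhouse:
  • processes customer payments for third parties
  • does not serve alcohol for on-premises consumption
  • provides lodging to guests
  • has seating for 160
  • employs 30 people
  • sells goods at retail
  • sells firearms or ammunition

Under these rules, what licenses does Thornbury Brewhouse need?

§19.1 sells goods at retail; does not serve alcohol for on-premises consumption → Commercial Authorization not required.
§19.2 sells firearms or ammunition; seating 160 < 194 → Standard Authorization required.
§19.3 sells goods at retail → Annual Authorization required.
§19.4 processes customer payments for third parties → exempt from Standard Authorization.
§19.5 seating 160 ≤ 170; sells goods at retail; provides lodging to guests → Regulatory Certificate required.
§19.6 sells goods at retail; provides lodging to guests; processes customer payments for third parties → Trade Authorization required.
§19.7 sells firearms or ammunition; seating 160 ≥ 144 → Regulatory Authorization required.
§19.8 seating 160 > 134; provides lodging to guests; employees 30 ≤ 44 → Annual Certificate not required.
§19.9 seating 160 ≥ 76; employees 30 ≤ 36 → Limited Seating License not required.

Annual Authorization, Regulatory Authorization, Regulatory Certificate, Trade Authorization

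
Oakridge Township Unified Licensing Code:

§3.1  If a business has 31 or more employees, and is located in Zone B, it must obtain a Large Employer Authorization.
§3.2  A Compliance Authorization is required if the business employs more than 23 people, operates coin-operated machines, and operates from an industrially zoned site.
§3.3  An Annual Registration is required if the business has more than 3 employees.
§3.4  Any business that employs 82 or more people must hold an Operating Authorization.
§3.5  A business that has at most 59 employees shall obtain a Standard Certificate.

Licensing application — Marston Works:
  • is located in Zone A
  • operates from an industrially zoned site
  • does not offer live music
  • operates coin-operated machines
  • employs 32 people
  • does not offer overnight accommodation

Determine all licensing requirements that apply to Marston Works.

§3.1 employees 32 ≥ 31; is located in Zone A (not: is located in Zone B) → Large Employer Authorization not required.
§3.2 employees 32 > 23; operates coin-operated machines; operates from an industrially zoned site → Compliance Authorization required.
§3.3 employees 32 > 3 → Annual Registration required.
§3.4 employees 32 < 82 → Operating Authorization not required.
§3.5 employees 32 ≤ 59 → Standard Certificate required.

Annual Registration, Compliance Authorization, Standard Certificate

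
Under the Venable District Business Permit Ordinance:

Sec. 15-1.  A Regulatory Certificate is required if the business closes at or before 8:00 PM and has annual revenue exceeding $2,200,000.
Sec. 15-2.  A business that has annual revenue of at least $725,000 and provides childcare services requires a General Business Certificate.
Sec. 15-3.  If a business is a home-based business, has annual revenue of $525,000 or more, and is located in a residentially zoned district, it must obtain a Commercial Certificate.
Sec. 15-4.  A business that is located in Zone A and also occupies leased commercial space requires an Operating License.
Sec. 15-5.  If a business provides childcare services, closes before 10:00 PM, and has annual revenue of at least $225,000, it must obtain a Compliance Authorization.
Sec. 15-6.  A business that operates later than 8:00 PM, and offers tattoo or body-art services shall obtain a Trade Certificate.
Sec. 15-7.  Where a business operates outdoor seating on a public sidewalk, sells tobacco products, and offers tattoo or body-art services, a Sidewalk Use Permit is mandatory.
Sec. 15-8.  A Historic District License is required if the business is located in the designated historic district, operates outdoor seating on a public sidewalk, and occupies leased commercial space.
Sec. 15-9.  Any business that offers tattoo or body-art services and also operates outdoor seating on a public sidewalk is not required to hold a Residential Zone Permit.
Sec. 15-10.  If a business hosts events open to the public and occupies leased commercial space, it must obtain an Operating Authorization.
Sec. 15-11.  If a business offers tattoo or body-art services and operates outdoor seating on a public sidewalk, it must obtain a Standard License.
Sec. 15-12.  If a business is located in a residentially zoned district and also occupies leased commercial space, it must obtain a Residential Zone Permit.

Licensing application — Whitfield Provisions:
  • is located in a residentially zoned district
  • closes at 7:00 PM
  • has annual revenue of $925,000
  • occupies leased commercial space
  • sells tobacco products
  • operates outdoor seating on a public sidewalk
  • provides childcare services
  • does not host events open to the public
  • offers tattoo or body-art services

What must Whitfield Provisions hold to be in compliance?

Sec. 15-1. closes 7:00 PM, at/before 8:00 PM; revenue $925,000 ≤ $2,200,000 → Regulatory Certificate not required.
Sec. 15-2. revenue $925,000 ≥ $725,000; provides childcare services → General Business Certificate required.
Sec. 15-3. occupies leased commercial space (not: is a home-based business); revenue $925,000 ≥ $525,000; is located in a residentially zoned district → Commercial Certificate not required.
Sec. 15-4. is located in a residentially zoned district (not: is located in Zone A); occupies leased commercial space → Operating License not required.
Sec. 15-5. provides childcare services; closes 7:00 PM, at/before 10:00 PM; revenue $925,000 ≥ $225,000 → Compliance Authorization required.
Sec. 15-6. closes 7:00 PM, at/before 8:00 PM; offers tattoo or body-art services → Trade Certificate not required.
Sec. 15-7. operates outdoor seating on a public sidewalk; sells tobacco products; offers tattoo or body-art services → Sidewalk Use Permit required.
Sec. 15-8. is located in a residentially zoned district (not: is located in the designated historic district); operates outdoor seating on a public sidewalk; occupies leased commercial space → Historic District License not required.
Sec. 15-9. offers tattoo or body-art services; operates outdoor seating on a public sidewalk → exempt from Residential Zone Permit.
Sec. 15-10. does not host events open to the public; occupies leased commercial space → Operating Authorization not required.
Sec. 15-11. offers tattoo or body-art services; operates outdoor seating on a public sidewalk → Standard License required.
Sec. 15-12. is located in a residentially zoned district; occupies leased commercial space → Residential Zone Permit required.

Compliance Authorization, General Business Certificate, Sidewalk Use Permit, Standard License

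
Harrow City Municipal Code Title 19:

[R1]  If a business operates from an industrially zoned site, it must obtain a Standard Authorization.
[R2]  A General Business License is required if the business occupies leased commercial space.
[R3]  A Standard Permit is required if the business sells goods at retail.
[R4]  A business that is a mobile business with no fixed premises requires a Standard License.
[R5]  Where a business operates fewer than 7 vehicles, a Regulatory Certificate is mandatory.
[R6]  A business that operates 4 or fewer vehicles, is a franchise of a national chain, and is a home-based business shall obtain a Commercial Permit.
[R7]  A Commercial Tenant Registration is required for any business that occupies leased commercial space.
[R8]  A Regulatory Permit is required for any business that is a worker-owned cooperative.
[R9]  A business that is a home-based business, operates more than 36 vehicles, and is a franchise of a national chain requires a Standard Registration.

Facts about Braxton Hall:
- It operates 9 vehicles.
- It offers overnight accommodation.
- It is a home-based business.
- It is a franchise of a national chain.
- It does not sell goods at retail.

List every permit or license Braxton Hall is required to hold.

[R1] is a home-based business (not: operates from an industrially zoned site) → Standard Authorization not required.
[R2] is a home-based business (not: occupies leased commercial space) → General Business License not required.
[R3] does not sell goods at retail → Standard Permit not required.
[R4] is a home-based business (not: is a mobile business with no fixed premises) → Standard License not required.
[R5] vehicles 9 ≥ 7 → Regulatory Certificate not required.
[R6] vehicles 9 > 4; is a franchise of a national chain; is a home-based business → Commercial Permit not required.
[R7] is a home-based business (not: occupies leased commercial space) → Commercial Tenant Registration not required.
[R8] is a franchise of a national chain (not: is a worker-owned cooperative) → Regulatory Permit not required.
[R9] is a home-based business; vehicles 9 ≤ 36; is a franchise of a national chain → Standard Registration not required.

None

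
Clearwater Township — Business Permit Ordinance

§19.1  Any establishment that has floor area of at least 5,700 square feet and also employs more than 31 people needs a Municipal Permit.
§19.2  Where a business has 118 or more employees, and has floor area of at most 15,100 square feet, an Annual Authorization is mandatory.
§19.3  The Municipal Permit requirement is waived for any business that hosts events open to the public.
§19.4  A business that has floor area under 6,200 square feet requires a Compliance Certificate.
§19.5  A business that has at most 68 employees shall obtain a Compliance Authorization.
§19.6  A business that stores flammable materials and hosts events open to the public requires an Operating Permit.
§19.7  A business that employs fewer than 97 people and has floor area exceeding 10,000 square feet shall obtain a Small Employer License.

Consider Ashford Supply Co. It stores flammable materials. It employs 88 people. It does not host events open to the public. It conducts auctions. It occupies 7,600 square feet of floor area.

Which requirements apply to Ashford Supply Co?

Municipal Permit

§19.1 floor area 7,600 square feet ≥ 5,700 square feet; employees 88 > 31 → Municipal Permit required.
§19.2 employees 88 < 118; floor area 7,600 square feet ≤ 15,100 square feet → Annual Authorization not required.
§19.3 does not host events open to the public → Municipal Permit exemption does not apply.
§19.4 floor area 7,600 square feet ≥ 6,200 square feet → Compliance Certificate not required.
§19.5 employees 88 > 68 → Compliance Authorization not required.
§19.6 stores flammable materials; does not host events open to the public → Operating Permit not required.
§19.7 employees 88 < 97; floor area 7,600 square feet ≤ 10,000 square feet → Small Employer License not required.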